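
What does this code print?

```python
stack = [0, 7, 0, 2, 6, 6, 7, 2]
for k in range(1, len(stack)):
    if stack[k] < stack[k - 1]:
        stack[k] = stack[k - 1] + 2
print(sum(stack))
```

k=1: 7>=0, unchanged → [0, 7, 0, 2, 6, 6, 7, 2]
k=2: 0<7, stack[2] = 7+2 = 9 → [0, 7, 9, 2, 6, 6, 7, 2]
k=3: 2<9, stack[3] = 9+2 = 11 → [0, 7, 9, 11, 6, 6, 7, 2]
k=4: 6<11, stack[4] = 11+2 = 13 → [0, 7, 9, 11, 13, 6, 7, 2]
k=5: 6<13, stack[5] = 13+2 = 15 → [0, 7, 9, 11, 13, 15, 7, 2]
k=6: 7<15, stack[6] = 15+2 = 17 → [0, 7, 9, 11, 13, 15, 17, 2]
k=7: 2<17, stack[7] = 17+2 = 19 → [0, 7, 9, 11, 13, 15, 17, 19]
sum = 91

91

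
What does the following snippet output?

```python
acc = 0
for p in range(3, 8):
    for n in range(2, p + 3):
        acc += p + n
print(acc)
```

300

p=3,n=2: acc = 0+5 = 5
p=3,n=3: acc = 5+6 = 11
p=3,n=4: acc = 11+7 = 18
p=3,n=5: acc = 18+8 = 26
p=4,n=2: acc = 26+6 = 32
p=4,n=3: acc = 32+7 = 39
p=4,n=4: acc = 39+8 = 47
p=4,n=5: acc = 47+9 = 56
p=4,n=6: acc = 56+10 = 66
p=5,n=2: acc = 66+7 = 73
p=5,n=3: acc = 73+8 = 81
p=5,n=4: acc = 81+9 = 90
p=5,n=5: acc = 90+10 = 100
p=5,n=6: acc = 100+11 = 111
p=5,n=7: acc = 111+12 = 123
p=6,n=2: acc = 123+8 = 131
p=6,n=3: acc = 131+9 = 140
p=6,n=4: acc = 140+10 = 150
p=6,n=5: acc = 150+11 = 161
p=6,n=6: acc = 161+12 = 173
p=6,n=7: acc = 173+13 = 186
p=6,n=8: acc = 186+14 = 200
p=7,n=2: acc = 200+9 = 209
p=7,n=3: acc = 209+10 = 219
p=7,n=4: acc = 219+11 = 230
p=7,n=5: acc = 230+12 = 242
p=7,n=6: acc = 242+13 = 255
p=7,n=7: acc = 255+14 = 269
p=7,n=8: acc = 269+15 = 284
p=7,n=9: acc = 284+16 = 300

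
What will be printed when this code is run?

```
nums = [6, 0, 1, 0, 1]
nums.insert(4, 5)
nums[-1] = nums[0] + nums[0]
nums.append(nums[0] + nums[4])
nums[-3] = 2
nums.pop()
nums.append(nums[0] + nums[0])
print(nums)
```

[6, 0, 1, 0, 2, 12, 12]

insert 5 at 4 → [6, 0, 1, 0, 5, 1]
nums[-1] = nums[0]+nums[0] = 6+6 = 12 → [6, 0, 1, 0, 5, 12]
append nums[0]+nums[4] = 6+5 = 11 → [6, 0, 1, 0, 5, 12, 11]
nums[-3] = 2 → [6, 0, 1, 0, 2, 12, 11]
pop() removes 11 → [6, 0, 1, 0, 2, 12]
append nums[0]+nums[0] = 6+6 = 12 → [6, 0, 1, 0, 2, 12, 12]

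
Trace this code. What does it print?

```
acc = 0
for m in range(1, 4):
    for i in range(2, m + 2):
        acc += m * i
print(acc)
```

m=1,i=2: acc = 0+2 = 2
m=2,i=2: acc = 2+4 = 6
m=2,i=3: acc = 6+6 = 12
m=3,i=2: acc = 12+6 = 18
m=3,i=3: acc = 18+9 = 27
m=3,i=4: acc = 27+12 = 39

39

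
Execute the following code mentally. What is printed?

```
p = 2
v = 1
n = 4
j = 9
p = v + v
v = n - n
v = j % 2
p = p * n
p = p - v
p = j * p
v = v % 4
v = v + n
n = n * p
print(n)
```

252

p = 1+1 = 2
v = 4-4 = 0
v = 9%2 = 1
p = 2*4 = 8
p = 8-1 = 7
p = 9*7 = 63
v = 1%4 = 1
v = 1+4 = 5
n = 4*63 = 252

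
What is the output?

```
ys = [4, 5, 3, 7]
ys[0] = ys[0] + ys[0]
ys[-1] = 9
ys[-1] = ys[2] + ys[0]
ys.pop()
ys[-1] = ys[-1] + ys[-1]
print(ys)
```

[8, 5, 6]

ys[0] = ys[0]+ys[0] = 4+4 = 8 → [8, 5, 3, 7]
ys[-1] = 9 → [8, 5, 3, 9]
ys[-1] = ys[2]+ys[0] = 3+8 = 11 → [8, 5, 3, 11]
pop() removes 11 → [8, 5, 3]
ys[-1] = ys[-1]+ys[-1] = 3+3 = 6 → [8, 5, 6]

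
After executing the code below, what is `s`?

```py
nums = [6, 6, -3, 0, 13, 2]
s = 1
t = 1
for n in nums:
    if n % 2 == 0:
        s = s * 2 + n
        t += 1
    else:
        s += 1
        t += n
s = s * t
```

1440

n=6: even, s = 1*2+6 = 8; t=2
n=6: even, s = 8*2+6 = 22; t=3
n=-3: not even, s = 22+1 = 23; t=0
n=0: even, s = 23*2+0 = 46; t=1
n=13: not even, s = 46+1 = 47; t=14
n=2: even, s = 47*2+2 = 96; t=15
s*t = 96*15 = 1440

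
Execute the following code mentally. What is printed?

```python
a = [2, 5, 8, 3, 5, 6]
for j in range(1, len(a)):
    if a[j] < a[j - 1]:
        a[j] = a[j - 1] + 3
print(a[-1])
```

j=1: 5>=2, unchanged → [2, 5, 8, 3, 5, 6]
j=2: 8>=5, unchanged → [2, 5, 8, 3, 5, 6]
j=3: 3<8, a[3] = 8+3 = 11 → [2, 5, 8, 11, 5, 6]
j=4: 5<11, a[4] = 11+3 = 14 → [2, 5, 8, 11, 14, 6]
j=5: 6<14, a[5] = 14+3 = 17 → [2, 5, 8, 11, 14, 17]

17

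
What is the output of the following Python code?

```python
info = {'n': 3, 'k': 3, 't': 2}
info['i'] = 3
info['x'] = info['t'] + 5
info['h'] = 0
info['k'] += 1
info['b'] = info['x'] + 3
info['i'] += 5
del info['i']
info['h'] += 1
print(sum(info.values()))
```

27

info['i'] = 3 → {'n': 3, 'k': 3, 't': 2, 'i': 3}
info['x'] = info['t']+5 = 7 → {'n': 3, 'k': 3, 't': 2, 'i': 3, 'x': 7}
info['h'] = 0 → {'n': 3, 'k': 3, 't': 2, 'i': 3, 'x': 7, 'h': 0}
info['k'] = 3+1 = 4 → {'n': 3, 'k': 4, 't': 2, 'i': 3, 'x': 7, 'h': 0}
info['b'] = info['x']+3 = 10 → {'n': 3, 'k': 4, 't': 2, 'i': 3, 'x': 7, 'h': 0, 'b': 10}
info['i'] = 3+5 = 8 → {'n': 3, 'k': 4, 't': 2, 'i': 8, 'x': 7, 'h': 0, 'b': 10}
del 'i' → {'n': 3, 'k': 4, 't': 2, 'x': 7, 'h': 0, 'b': 10}
info['h'] = 0+1 = 1 → {'n': 3, 'k': 4, 't': 2, 'x': 7, 'h': 1, 'b': 10}
sum of values = 27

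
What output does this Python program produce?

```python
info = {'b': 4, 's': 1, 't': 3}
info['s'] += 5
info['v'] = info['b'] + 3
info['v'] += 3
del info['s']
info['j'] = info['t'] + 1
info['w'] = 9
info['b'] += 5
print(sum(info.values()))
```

info['s'] = 1+5 = 6 → {'b': 4, 's': 6, 't': 3}
info['v'] = info['b']+3 = 7 → {'b': 4, 's': 6, 't': 3, 'v': 7}
info['v'] = 7+3 = 10 → {'b': 4, 's': 6, 't': 3, 'v': 10}
del 's' → {'b': 4, 't': 3, 'v': 10}
info['j'] = info['t']+1 = 4 → {'b': 4, 't': 3, 'v': 10, 'j': 4}
info['w'] = 9 → {'b': 4, 't': 3, 'v': 10, 'j': 4, 'w': 9}
info['b'] = 4+5 = 9 → {'b': 9, 't': 3, 'v': 10, 'j': 4, 'w': 9}
sum of values = 35

35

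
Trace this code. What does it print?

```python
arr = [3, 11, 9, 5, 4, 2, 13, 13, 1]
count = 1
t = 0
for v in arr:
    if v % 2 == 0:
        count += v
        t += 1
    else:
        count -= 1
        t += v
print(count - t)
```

v=3: not even, count = 1-1 = 0; t=3
v=11: not even, count = 0-1 = -1; t=14
v=9: not even, count = (-1)-1 = -2; t=23
v=5: not even, count = (-2)-1 = -3; t=28
v=4: even, count = (-3)+4 = 1; t=29
v=2: even, count = 1+2 = 3; t=30
v=13: not even, count = 3-1 = 2; t=43
v=13: not even, count = 2-1 = 1; t=56
v=1: not even, count = 1-1 = 0; t=57
count-t = 0-57 = -57

-57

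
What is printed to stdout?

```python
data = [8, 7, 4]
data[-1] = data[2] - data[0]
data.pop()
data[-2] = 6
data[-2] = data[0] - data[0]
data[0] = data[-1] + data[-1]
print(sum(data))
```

data[-1] = data[2]-data[0] = 4-8 = -4 → [8, 7, -4]
pop() removes -4 → [8, 7]
data[-2] = 6 → [6, 7]
data[-2] = data[0]-data[0] = 6-6 = 0 → [0, 7]
data[0] = data[-1]+data[-1] = 7+7 = 14 → [14, 7]
sum = 21

21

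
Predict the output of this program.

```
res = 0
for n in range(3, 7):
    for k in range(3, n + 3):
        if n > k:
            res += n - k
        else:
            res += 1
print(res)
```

n=3,k=3: not 3>3, res = 0+1 = 1
n=3,k=4: not 3>4, res = 1+1 = 2
n=3,k=5: not 3>5, res = 2+1 = 3
n=4,k=3: 4>3, res = 3+1 = 4
n=4,k=4: not 4>4, res = 4+1 = 5
n=4,k=5: not 4>5, res = 5+1 = 6
n=4,k=6: not 4>6, res = 6+1 = 7
n=5,k=3: 5>3, res = 7+2 = 9
n=5,k=4: 5>4, res = 9+1 = 10
n=5,k=5: not 5>5, res = 10+1 = 11
n=5,k=6: not 5>6, res = 11+1 = 12
n=5,k=7: not 5>7, res = 12+1 = 13
n=6,k=3: 6>3, res = 13+3 = 16
n=6,k=4: 6>4, res = 16+2 = 18
n=6,k=5: 6>5, res = 18+1 = 19
n=6,k=6: not 6>6, res = 19+1 = 20
n=6,k=7: not 6>7, res = 20+1 = 21
n=6,k=8: not 6>8, res = 21+1 = 22

22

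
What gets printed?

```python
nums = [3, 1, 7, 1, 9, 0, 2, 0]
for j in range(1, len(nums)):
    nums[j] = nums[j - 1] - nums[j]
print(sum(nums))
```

j=1: nums[1] = 3-1 = 2 → [3, 2, 7, 1, 9, 0, 2, 0]
j=2: nums[2] = 2-7 = -5 → [3, 2, -5, 1, 9, 0, 2, 0]
j=3: nums[3] = (-5)-1 = -6 → [3, 2, -5, -6, 9, 0, 2, 0]
j=4: nums[4] = (-6)-9 = -15 → [3, 2, -5, -6, -15, 0, 2, 0]
j=5: nums[5] = (-15)-0 = -15 → [3, 2, -5, -6, -15, -15, 2, 0]
j=6: nums[6] = (-15)-2 = -17 → [3, 2, -5, -6, -15, -15, -17, 0]
j=7: nums[7] = (-17)-0 = -17 → [3, 2, -5, -6, -15, -15, -17, -17]
sum = -70

-70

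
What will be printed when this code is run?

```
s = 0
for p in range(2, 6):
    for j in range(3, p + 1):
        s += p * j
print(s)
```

97

p=3,j=3: s = 0+9 = 9
p=4,j=3: s = 9+12 = 21
p=4,j=4: s = 21+16 = 37
p=5,j=3: s = 37+15 = 52
p=5,j=4: s = 52+20 = 72
p=5,j=5: s = 72+25 = 97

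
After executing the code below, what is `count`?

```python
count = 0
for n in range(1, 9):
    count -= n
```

-36

n=1: count = 0-1 = -1
n=2: count = (-1)-2 = -3
n=3: count = (-3)-3 = -6
n=4: count = (-6)-4 = -10
n=5: count = (-10)-5 = -15
n=6: count = (-15)-6 = -21
n=7: count = (-21)-7 = -28
n=8: count = (-28)-8 = -36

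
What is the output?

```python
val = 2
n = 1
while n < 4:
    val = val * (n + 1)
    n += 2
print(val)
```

16

n=1: val = 2*2 = 4
n=3: val = 4*4 = 16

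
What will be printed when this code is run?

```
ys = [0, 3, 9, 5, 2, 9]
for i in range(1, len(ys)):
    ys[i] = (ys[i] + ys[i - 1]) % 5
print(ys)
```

i=1: ys[1] = (3+0)%5 = 3 → [0, 3, 9, 5, 2, 9]
i=2: ys[2] = (9+3)%5 = 2 → [0, 3, 2, 5, 2, 9]
i=3: ys[3] = (5+2)%5 = 2 → [0, 3, 2, 2, 2, 9]
i=4: ys[4] = (2+2)%5 = 4 → [0, 3, 2, 2, 4, 9]
i=5: ys[5] = (9+4)%5 = 3 → [0, 3, 2, 2, 4, 3]

[0, 3, 2, 2, 4, 3]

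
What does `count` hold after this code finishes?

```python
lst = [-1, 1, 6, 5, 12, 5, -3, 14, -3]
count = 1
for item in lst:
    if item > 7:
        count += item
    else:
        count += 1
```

item=-1: not >7, count = 1+1 = 2
item=1: not >7, count = 2+1 = 3
item=6: not >7, count = 3+1 = 4
item=5: not >7, count = 4+1 = 5
item=12: >7, count = 5+12 = 17
item=5: not >7, count = 17+1 = 18
item=-3: not >7, count = 18+1 = 19
item=14: >7, count = 19+14 = 33
item=-3: not >7, count = 33+1 = 34

34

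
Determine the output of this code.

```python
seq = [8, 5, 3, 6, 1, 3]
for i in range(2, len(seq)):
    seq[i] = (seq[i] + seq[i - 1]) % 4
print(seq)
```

[8, 5, 0, 2, 3, 2]

i=2: seq[2] = (3+5)%4 = 0 → [8, 5, 0, 6, 1, 3]
i=3: seq[3] = (6+0)%4 = 2 → [8, 5, 0, 2, 1, 3]
i=4: seq[4] = (1+2)%4 = 3 → [8, 5, 0, 2, 3, 3]
i=5: seq[5] = (3+3)%4 = 2 → [8, 5, 0, 2, 3, 2]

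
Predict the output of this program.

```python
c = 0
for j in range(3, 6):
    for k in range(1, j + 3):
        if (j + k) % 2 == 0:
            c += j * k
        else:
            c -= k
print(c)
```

j=3,k=1: even sum, c = 0+3 = 3
j=3,k=2: odd sum, c = 3-2 = 1
j=3,k=3: even sum, c = 1+9 = 10
j=3,k=4: odd sum, c = 10-4 = 6
j=3,k=5: even sum, c = 6+15 = 21
j=4,k=1: odd sum, c = 21-1 = 20
j=4,k=2: even sum, c = 20+8 = 28
j=4,k=3: odd sum, c = 28-3 = 25
j=4,k=4: even sum, c = 25+16 = 41
j=4,k=5: odd sum, c = 41-5 = 36
j=4,k=6: even sum, c = 36+24 = 60
j=5,k=1: even sum, c = 60+5 = 65
j=5,k=2: odd sum, c = 65-2 = 63
j=5,k=3: even sum, c = 63+15 = 78
j=5,k=4: odd sum, c = 78-4 = 74
j=5,k=5: even sum, c = 74+25 = 99
j=5,k=6: odd sum, c = 99-6 = 93
j=5,k=7: even sum, c = 93+35 = 128

128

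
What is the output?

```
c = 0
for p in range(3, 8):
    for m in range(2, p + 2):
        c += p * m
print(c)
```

p=3,m=2: c = 0+6 = 6
p=3,m=3: c = 6+9 = 15
p=3,m=4: c = 15+12 = 27
p=4,m=2: c = 27+8 = 35
p=4,m=3: c = 35+12 = 47
p=4,m=4: c = 47+16 = 63
p=4,m=5: c = 63+20 = 83
p=5,m=2: c = 83+10 = 93
p=5,m=3: c = 93+15 = 108
p=5,m=4: c = 108+20 = 128
p=5,m=5: c = 128+25 = 153
p=5,m=6: c = 153+30 = 183
p=6,m=2: c = 183+12 = 195
p=6,m=3: c = 195+18 = 213
p=6,m=4: c = 213+24 = 237
p=6,m=5: c = 237+30 = 267
p=6,m=6: c = 267+36 = 303
p=6,m=7: c = 303+42 = 345
p=7,m=2: c = 345+14 = 359
p=7,m=3: c = 359+21 = 380
p=7,m=4: c = 380+28 = 408
p=7,m=5: c = 408+35 = 443
p=7,m=6: c = 443+42 = 485
p=7,m=7: c = 485+49 = 534
p=7,m=8: c = 534+56 = 590

590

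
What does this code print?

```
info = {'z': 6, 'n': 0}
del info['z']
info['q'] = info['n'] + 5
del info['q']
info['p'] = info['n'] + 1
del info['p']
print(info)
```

{'n': 0}

del 'z' → {'n': 0}
info['q'] = info['n']+5 = 5 → {'n': 0, 'q': 5}
del 'q' → {'n': 0}
info['p'] = info['n']+1 = 1 → {'n': 0, 'p': 1}
del 'p' → {'n': 0}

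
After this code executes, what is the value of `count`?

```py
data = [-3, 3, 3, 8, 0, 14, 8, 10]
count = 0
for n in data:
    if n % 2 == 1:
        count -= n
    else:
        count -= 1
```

n=-3: odd, count = 0-(-3) = 3
n=3: odd, count = 3-3 = 0
n=3: odd, count = 0-3 = -3
n=8: not odd, count = (-3)-1 = -4
n=0: not odd, count = (-4)-1 = -5
n=14: not odd, count = (-5)-1 = -6
n=8: not odd, count = (-6)-1 = -7
n=10: not odd, count = (-7)-1 = -8

-8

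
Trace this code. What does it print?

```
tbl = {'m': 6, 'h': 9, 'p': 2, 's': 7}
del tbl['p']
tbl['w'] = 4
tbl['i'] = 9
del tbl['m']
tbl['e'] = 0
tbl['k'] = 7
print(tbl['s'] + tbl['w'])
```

del 'p' → {'m': 6, 'h': 9, 's': 7}
tbl['w'] = 4 → {'m': 6, 'h': 9, 's': 7, 'w': 4}
tbl['i'] = 9 → {'m': 6, 'h': 9, 's': 7, 'w': 4, 'i': 9}
del 'm' → {'h': 9, 's': 7, 'w': 4, 'i': 9}
tbl['e'] = 0 → {'h': 9, 's': 7, 'w': 4, 'i': 9, 'e': 0}
tbl['k'] = 7 → {'h': 9, 's': 7, 'w': 4, 'i': 9, 'e': 0, 'k': 7}
tbl['s']+tbl['w'] = 7+4 = 11

11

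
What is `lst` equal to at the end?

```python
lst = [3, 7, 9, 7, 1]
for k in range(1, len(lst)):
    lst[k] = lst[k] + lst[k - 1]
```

k=1: lst[1] = 7+3 = 10 → [3, 10, 9, 7, 1]
k=2: lst[2] = 9+10 = 19 → [3, 10, 19, 7, 1]
k=3: lst[3] = 7+19 = 26 → [3, 10, 19, 26, 1]
k=4: lst[4] = 1+26 = 27 → [3, 10, 19, 26, 27]

[3, 10, 19, 26, 27]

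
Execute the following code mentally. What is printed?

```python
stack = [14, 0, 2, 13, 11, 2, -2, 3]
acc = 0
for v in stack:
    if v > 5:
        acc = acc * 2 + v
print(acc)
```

93

v=14: >5, acc = 0*2+14 = 14
v=0: not >5
v=2: not >5
v=13: >5, acc = 14*2+13 = 41
v=11: >5, acc = 41*2+11 = 93
v=2: not >5
v=-2: not >5
v=3: not >5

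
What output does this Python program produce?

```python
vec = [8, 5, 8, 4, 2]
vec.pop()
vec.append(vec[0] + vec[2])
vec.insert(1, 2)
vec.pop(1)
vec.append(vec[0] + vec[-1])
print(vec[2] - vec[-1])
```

pop() removes 2 → [8, 5, 8, 4]
append vec[0]+vec[2] = 8+8 = 16 → [8, 5, 8, 4, 16]
insert 2 at 1 → [8, 2, 5, 8, 4, 16]
pop(1) removes 2 → [8, 5, 8, 4, 16]
append vec[0]+vec[-1] = 8+16 = 24 → [8, 5, 8, 4, 16, 24]
vec[2]-vec[-1] = 8-24 = -16

-16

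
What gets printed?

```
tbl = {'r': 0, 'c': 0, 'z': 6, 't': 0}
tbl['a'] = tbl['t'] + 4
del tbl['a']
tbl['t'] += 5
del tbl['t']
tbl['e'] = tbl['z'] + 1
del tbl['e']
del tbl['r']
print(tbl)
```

{'c': 0, 'z': 6}

tbl['a'] = tbl['t']+4 = 4 → {'r': 0, 'c': 0, 'z': 6, 't': 0, 'a': 4}
del 'a' → {'r': 0, 'c': 0, 'z': 6, 't': 0}
tbl['t'] = 0+5 = 5 → {'r': 0, 'c': 0, 'z': 6, 't': 5}
del 't' → {'r': 0, 'c': 0, 'z': 6}
tbl['e'] = tbl['z']+1 = 7 → {'r': 0, 'c': 0, 'z': 6, 'e': 7}
del 'e' → {'r': 0, 'c': 0, 'z': 6}
del 'r' → {'c': 0, 'z': 6}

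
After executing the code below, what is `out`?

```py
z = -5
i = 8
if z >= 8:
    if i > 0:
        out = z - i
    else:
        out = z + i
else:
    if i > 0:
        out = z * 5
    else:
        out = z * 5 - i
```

-25

z=-5, i=8
z >= 8 is False; i > 0 is True
→ out = z * 5 = -25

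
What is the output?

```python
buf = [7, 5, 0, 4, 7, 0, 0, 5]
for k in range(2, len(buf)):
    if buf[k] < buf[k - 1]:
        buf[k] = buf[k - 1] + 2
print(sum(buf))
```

k=2: 0<5, buf[2] = 5+2 = 7 → [7, 5, 7, 4, 7, 0, 0, 5]
k=3: 4<7, buf[3] = 7+2 = 9 → [7, 5, 7, 9, 7, 0, 0, 5]
k=4: 7<9, buf[4] = 9+2 = 11 → [7, 5, 7, 9, 11, 0, 0, 5]
k=5: 0<11, buf[5] = 11+2 = 13 → [7, 5, 7, 9, 11, 13, 0, 5]
k=6: 0<13, buf[6] = 13+2 = 15 → [7, 5, 7, 9, 11, 13, 15, 5]
k=7: 5<15, buf[7] = 15+2 = 17 → [7, 5, 7, 9, 11, 13, 15, 17]
sum = 84

84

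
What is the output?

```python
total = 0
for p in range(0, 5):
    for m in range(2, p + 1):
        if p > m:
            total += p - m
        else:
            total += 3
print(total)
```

13

p=2,m=2: not 2>2, total = 0+3 = 3
p=3,m=2: 3>2, total = 3+1 = 4
p=3,m=3: not 3>3, total = 4+3 = 7
p=4,m=2: 4>2, total = 7+2 = 9
p=4,m=3: 4>3, total = 9+1 = 10
p=4,m=4: not 4>4, total = 10+3 = 13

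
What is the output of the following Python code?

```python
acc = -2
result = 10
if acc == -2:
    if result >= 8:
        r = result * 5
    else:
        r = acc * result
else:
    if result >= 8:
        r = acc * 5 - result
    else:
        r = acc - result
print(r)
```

50

acc=-2, result=10
acc == -2 is True; result >= 8 is True
→ r = result * 5 = 50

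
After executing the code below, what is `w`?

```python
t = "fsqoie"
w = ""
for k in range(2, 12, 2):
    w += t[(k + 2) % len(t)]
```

'ifqif'

k=2: add t[4]='i' → 'i'
k=4: add t[0]='f' → 'if'
k=6: add t[2]='q' → 'ifq'
k=8: add t[4]='i' → 'ifqi'
k=10: add t[0]='f' → 'ifqif'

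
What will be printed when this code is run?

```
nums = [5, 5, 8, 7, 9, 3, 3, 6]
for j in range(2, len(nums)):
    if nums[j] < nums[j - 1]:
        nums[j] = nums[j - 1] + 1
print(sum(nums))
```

69

j=2: 8>=5, unchanged → [5, 5, 8, 7, 9, 3, 3, 6]
j=3: 7<8, nums[3] = 8+1 = 9 → [5, 5, 8, 9, 9, 3, 3, 6]
j=4: 9>=9, unchanged → [5, 5, 8, 9, 9, 3, 3, 6]
j=5: 3<9, nums[5] = 9+1 = 10 → [5, 5, 8, 9, 9, 10, 3, 6]
j=6: 3<10, nums[6] = 10+1 = 11 → [5, 5, 8, 9, 9, 10, 11, 6]
j=7: 6<11, nums[7] = 11+1 = 12 → [5, 5, 8, 9, 9, 10, 11, 12]
sum = 69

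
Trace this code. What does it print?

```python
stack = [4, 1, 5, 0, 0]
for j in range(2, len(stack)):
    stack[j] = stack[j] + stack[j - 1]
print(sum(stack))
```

23

j=2: stack[2] = 5+1 = 6 → [4, 1, 6, 0, 0]
j=3: stack[3] = 0+6 = 6 → [4, 1, 6, 6, 0]
j=4: stack[4] = 0+6 = 6 → [4, 1, 6, 6, 6]
sum = 23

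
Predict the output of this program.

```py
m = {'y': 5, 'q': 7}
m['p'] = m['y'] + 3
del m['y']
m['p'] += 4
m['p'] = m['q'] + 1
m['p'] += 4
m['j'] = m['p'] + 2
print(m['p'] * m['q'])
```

84

m['p'] = m['y']+3 = 8 → {'y': 5, 'q': 7, 'p': 8}
del 'y' → {'q': 7, 'p': 8}
m['p'] = 8+4 = 12 → {'q': 7, 'p': 12}
m['p'] = m['q']+1 = 8 → {'q': 7, 'p': 8}
m['p'] = 8+4 = 12 → {'q': 7, 'p': 12}
m['j'] = m['p']+2 = 14 → {'q': 7, 'p': 12, 'j': 14}
m['p']*m['q'] = 12*7 = 84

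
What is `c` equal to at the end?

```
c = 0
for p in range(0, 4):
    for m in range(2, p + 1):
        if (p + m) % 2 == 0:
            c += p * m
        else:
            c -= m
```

11

p=2,m=2: even sum, c = 0+4 = 4
p=3,m=2: odd sum, c = 4-2 = 2
p=3,m=3: even sum, c = 2+9 = 11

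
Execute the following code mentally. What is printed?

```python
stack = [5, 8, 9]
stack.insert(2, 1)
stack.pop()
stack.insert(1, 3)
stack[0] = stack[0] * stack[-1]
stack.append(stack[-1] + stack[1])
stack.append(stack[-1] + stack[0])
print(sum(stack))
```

insert 1 at 2 → [5, 8, 1, 9]
pop() removes 9 → [5, 8, 1]
insert 3 at 1 → [5, 3, 8, 1]
stack[0] = stack[0]*stack[-1] = 5*1 = 5 → [5, 3, 8, 1]
append stack[-1]+stack[1] = 1+3 = 4 → [5, 3, 8, 1, 4]
append stack[-1]+stack[0] = 4+5 = 9 → [5, 3, 8, 1, 4, 9]
sum = 30

30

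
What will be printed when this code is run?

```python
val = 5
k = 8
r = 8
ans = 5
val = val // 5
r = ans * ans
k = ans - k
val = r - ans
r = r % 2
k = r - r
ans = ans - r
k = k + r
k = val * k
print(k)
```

20

val = 5//5 = 1
r = 5*5 = 25
k = 5-8 = -3
val = 25-5 = 20
r = 25%2 = 1
k = 1-1 = 0
ans = 5-1 = 4
k = 0+1 = 1
k = 20*1 = 20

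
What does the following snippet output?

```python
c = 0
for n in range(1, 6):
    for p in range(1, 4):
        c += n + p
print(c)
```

n=1,p=1: c = 0+2 = 2
n=1,p=2: c = 2+3 = 5
n=1,p=3: c = 5+4 = 9
n=2,p=1: c = 9+3 = 12
n=2,p=2: c = 12+4 = 16
n=2,p=3: c = 16+5 = 21
n=3,p=1: c = 21+4 = 25
n=3,p=2: c = 25+5 = 30
n=3,p=3: c = 30+6 = 36
n=4,p=1: c = 36+5 = 41
n=4,p=2: c = 41+6 = 47
n=4,p=3: c = 47+7 = 54
n=5,p=1: c = 54+6 = 60
n=5,p=2: c = 60+7 = 67
n=5,p=3: c = 67+8 = 75

75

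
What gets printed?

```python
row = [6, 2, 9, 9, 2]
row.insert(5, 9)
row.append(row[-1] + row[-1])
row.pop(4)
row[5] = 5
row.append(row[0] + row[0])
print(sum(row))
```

52

insert 9 at 5 → [6, 2, 9, 9, 2, 9]
append row[-1]+row[-1] = 9+9 = 18 → [6, 2, 9, 9, 2, 9, 18]
pop(4) removes 2 → [6, 2, 9, 9, 9, 18]
row[5] = 5 → [6, 2, 9, 9, 9, 5]
append row[0]+row[0] = 6+6 = 12 → [6, 2, 9, 9, 9, 5, 12]
sum = 52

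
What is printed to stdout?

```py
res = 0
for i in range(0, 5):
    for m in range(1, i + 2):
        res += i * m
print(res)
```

105

i=0,m=1: res = 0+0 = 0
i=1,m=1: res = 0+1 = 1
i=1,m=2: res = 1+2 = 3
i=2,m=1: res = 3+2 = 5
i=2,m=2: res = 5+4 = 9
i=2,m=3: res = 9+6 = 15
i=3,m=1: res = 15+3 = 18
i=3,m=2: res = 18+6 = 24
i=3,m=3: res = 24+9 = 33
i=3,m=4: res = 33+12 = 45
i=4,m=1: res = 45+4 = 49
i=4,m=2: res = 49+8 = 57
i=4,m=3: res = 57+12 = 69
i=4,m=4: res = 69+16 = 85
i=4,m=5: res = 85+20 = 105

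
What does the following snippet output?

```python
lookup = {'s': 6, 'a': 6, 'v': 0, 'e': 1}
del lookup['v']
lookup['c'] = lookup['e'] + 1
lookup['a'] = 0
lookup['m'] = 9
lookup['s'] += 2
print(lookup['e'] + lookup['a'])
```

1

del 'v' → {'s': 6, 'a': 6, 'e': 1}
lookup['c'] = lookup['e']+1 = 2 → {'s': 6, 'a': 6, 'e': 1, 'c': 2}
lookup['a'] = 0 → {'s': 6, 'a': 0, 'e': 1, 'c': 2}
lookup['m'] = 9 → {'s': 6, 'a': 0, 'e': 1, 'c': 2, 'm': 9}
lookup['s'] = 6+2 = 8 → {'s': 8, 'a': 0, 'e': 1, 'c': 2, 'm': 9}
lookup['e']+lookup['a'] = 1+0 = 1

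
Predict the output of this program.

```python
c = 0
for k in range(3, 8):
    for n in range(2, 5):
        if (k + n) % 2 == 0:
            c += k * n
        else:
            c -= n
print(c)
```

k=3,n=2: odd sum, c = 0-2 = -2
k=3,n=3: even sum, c = (-2)+9 = 7
k=3,n=4: odd sum, c = 7-4 = 3
k=4,n=2: even sum, c = 3+8 = 11
k=4,n=3: odd sum, c = 11-3 = 8
k=4,n=4: even sum, c = 8+16 = 24
k=5,n=2: odd sum, c = 24-2 = 22
k=5,n=3: even sum, c = 22+15 = 37
k=5,n=4: odd sum, c = 37-4 = 33
k=6,n=2: even sum, c = 33+12 = 45
k=6,n=3: odd sum, c = 45-3 = 42
k=6,n=4: even sum, c = 42+24 = 66
k=7,n=2: odd sum, c = 66-2 = 64
k=7,n=3: even sum, c = 64+21 = 85
k=7,n=4: odd sum, c = 85-4 = 81

81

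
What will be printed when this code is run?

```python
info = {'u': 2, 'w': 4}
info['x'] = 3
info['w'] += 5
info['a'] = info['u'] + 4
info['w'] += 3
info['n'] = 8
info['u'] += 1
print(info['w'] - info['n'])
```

info['x'] = 3 → {'u': 2, 'w': 4, 'x': 3}
info['w'] = 4+5 = 9 → {'u': 2, 'w': 9, 'x': 3}
info['a'] = info['u']+4 = 6 → {'u': 2, 'w': 9, 'x': 3, 'a': 6}
info['w'] = 9+3 = 12 → {'u': 2, 'w': 12, 'x': 3, 'a': 6}
info['n'] = 8 → {'u': 2, 'w': 12, 'x': 3, 'a': 6, 'n': 8}
info['u'] = 2+1 = 3 → {'u': 3, 'w': 12, 'x': 3, 'a': 6, 'n': 8}
info['w']-info['n'] = 12-8 = 4

4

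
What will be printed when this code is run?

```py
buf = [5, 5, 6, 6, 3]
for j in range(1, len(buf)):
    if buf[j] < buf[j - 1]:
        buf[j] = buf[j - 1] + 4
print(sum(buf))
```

j=1: 5>=5, unchanged → [5, 5, 6, 6, 3]
j=2: 6>=5, unchanged → [5, 5, 6, 6, 3]
j=3: 6>=6, unchanged → [5, 5, 6, 6, 3]
j=4: 3<6, buf[4] = 6+4 = 10 → [5, 5, 6, 6, 10]
sum = 32

32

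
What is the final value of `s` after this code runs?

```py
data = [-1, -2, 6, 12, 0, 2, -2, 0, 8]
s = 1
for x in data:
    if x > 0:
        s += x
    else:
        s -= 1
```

24

x=-1: not >0, s = 1-1 = 0
x=-2: not >0, s = 0-1 = -1
x=6: >0, s = (-1)+6 = 5
x=12: >0, s = 5+12 = 17
x=0: not >0, s = 17-1 = 16
x=2: >0, s = 16+2 = 18
x=-2: not >0, s = 18-1 = 17
x=0: not >0, s = 17-1 = 16
x=8: >0, s = 16+8 = 24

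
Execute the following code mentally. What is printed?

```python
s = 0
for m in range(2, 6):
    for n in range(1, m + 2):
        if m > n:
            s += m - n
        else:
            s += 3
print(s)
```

m=2,n=1: 2>1, s = 0+1 = 1
m=2,n=2: not 2>2, s = 1+3 = 4
m=2,n=3: not 2>3, s = 4+3 = 7
m=3,n=1: 3>1, s = 7+2 = 9
m=3,n=2: 3>2, s = 9+1 = 10
m=3,n=3: not 3>3, s = 10+3 = 13
m=3,n=4: not 3>4, s = 13+3 = 16
m=4,n=1: 4>1, s = 16+3 = 19
m=4,n=2: 4>2, s = 19+2 = 21
m=4,n=3: 4>3, s = 21+1 = 22
m=4,n=4: not 4>4, s = 22+3 = 25
m=4,n=5: not 4>5, s = 25+3 = 28
m=5,n=1: 5>1, s = 28+4 = 32
m=5,n=2: 5>2, s = 32+3 = 35
m=5,n=3: 5>3, s = 35+2 = 37
m=5,n=4: 5>4, s = 37+1 = 38
m=5,n=5: not 5>5, s = 38+3 = 41
m=5,n=6: not 5>6, s = 41+3 = 44

44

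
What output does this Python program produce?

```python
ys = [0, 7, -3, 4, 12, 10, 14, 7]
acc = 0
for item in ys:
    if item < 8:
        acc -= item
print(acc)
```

item=0: <8, acc = 0-0 = 0
item=7: <8, acc = 0-7 = -7
item=-3: <8, acc = (-7)-(-3) = -4
item=4: <8, acc = (-4)-4 = -8
item=12: not <8
item=10: not <8
item=14: not <8
item=7: <8, acc = (-8)-7 = -15

-15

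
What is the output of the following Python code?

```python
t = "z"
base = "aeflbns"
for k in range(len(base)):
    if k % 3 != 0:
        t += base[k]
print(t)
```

zefbn

k=0: skip
k=1: add 'e' → 'ze'
k=2: add 'f' → 'zef'
k=3: skip
k=4: add 'b' → 'zefb'
k=5: add 'n' → 'zefbn'
k=6: skip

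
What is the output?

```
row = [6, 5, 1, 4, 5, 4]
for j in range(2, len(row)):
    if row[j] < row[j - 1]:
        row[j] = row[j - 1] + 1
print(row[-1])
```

9

j=2: 1<5, row[2] = 5+1 = 6 → [6, 5, 6, 4, 5, 4]
j=3: 4<6, row[3] = 6+1 = 7 → [6, 5, 6, 7, 5, 4]
j=4: 5<7, row[4] = 7+1 = 8 → [6, 5, 6, 7, 8, 4]
j=5: 4<8, row[5] = 8+1 = 9 → [6, 5, 6, 7, 8, 9]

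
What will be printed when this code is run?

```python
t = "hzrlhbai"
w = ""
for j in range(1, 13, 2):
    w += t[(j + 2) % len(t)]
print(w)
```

j=1: add t[3]='l' → 'l'
j=3: add t[5]='b' → 'lb'
j=5: add t[7]='i' → 'lbi'
j=7: add t[1]='z' → 'lbiz'
j=9: add t[3]='l' → 'lbizl'
j=11: add t[5]='b' → 'lbizlb'

lbizlb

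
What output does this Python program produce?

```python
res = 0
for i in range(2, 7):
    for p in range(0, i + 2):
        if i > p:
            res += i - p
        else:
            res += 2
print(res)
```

75

i=2,p=0: 2>0, res = 0+2 = 2
i=2,p=1: 2>1, res = 2+1 = 3
i=2,p=2: not 2>2, res = 3+2 = 5
i=2,p=3: not 2>3, res = 5+2 = 7
i=3,p=0: 3>0, res = 7+3 = 10
i=3,p=1: 3>1, res = 10+2 = 12
i=3,p=2: 3>2, res = 12+1 = 13
i=3,p=3: not 3>3, res = 13+2 = 15
i=3,p=4: not 3>4, res = 15+2 = 17
i=4,p=0: 4>0, res = 17+4 = 21
i=4,p=1: 4>1, res = 21+3 = 24
i=4,p=2: 4>2, res = 24+2 = 26
i=4,p=3: 4>3, res = 26+1 = 27
i=4,p=4: not 4>4, res = 27+2 = 29
i=4,p=5: not 4>5, res = 29+2 = 31
i=5,p=0: 5>0, res = 31+5 = 36
i=5,p=1: 5>1, res = 36+4 = 40
i=5,p=2: 5>2, res = 40+3 = 43
i=5,p=3: 5>3, res = 43+2 = 45
i=5,p=4: 5>4, res = 45+1 = 46
i=5,p=5: not 5>5, res = 46+2 = 48
i=5,p=6: not 5>6, res = 48+2 = 50
i=6,p=0: 6>0, res = 50+6 = 56
i=6,p=1: 6>1, res = 56+5 = 61
i=6,p=2: 6>2, res = 61+4 = 65
i=6,p=3: 6>3, res = 65+3 = 68
i=6,p=4: 6>4, res = 68+2 = 70
i=6,p=5: 6>5, res = 70+1 = 71
i=6,p=6: not 6>6, res = 71+2 = 73
i=6,p=7: not 6>7, res = 73+2 = 75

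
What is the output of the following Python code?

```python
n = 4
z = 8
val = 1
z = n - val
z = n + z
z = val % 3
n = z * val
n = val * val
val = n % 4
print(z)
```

z = 4-1 = 3
z = 4+3 = 7
z = 1%3 = 1
n = 1*1 = 1
n = 1*1 = 1
val = 1%4 = 1

1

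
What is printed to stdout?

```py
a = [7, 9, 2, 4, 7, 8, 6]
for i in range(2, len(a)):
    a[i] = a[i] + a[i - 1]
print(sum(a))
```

130

i=2: a[2] = 2+9 = 11 → [7, 9, 11, 4, 7, 8, 6]
i=3: a[3] = 4+11 = 15 → [7, 9, 11, 15, 7, 8, 6]
i=4: a[4] = 7+15 = 22 → [7, 9, 11, 15, 22, 8, 6]
i=5: a[5] = 8+22 = 30 → [7, 9, 11, 15, 22, 30, 6]
i=6: a[6] = 6+30 = 36 → [7, 9, 11, 15, 22, 30, 36]
sum = 130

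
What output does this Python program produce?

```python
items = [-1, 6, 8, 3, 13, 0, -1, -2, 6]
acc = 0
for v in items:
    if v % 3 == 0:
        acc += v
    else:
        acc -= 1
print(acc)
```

v=-1: not %3==0, acc = 0-1 = -1
v=6: %3==0, acc = (-1)+6 = 5
v=8: not %3==0, acc = 5-1 = 4
v=3: %3==0, acc = 4+3 = 7
v=13: not %3==0, acc = 7-1 = 6
v=0: %3==0, acc = 6+0 = 6
v=-1: not %3==0, acc = 6-1 = 5
v=-2: not %3==0, acc = 5-1 = 4
v=6: %3==0, acc = 4+6 = 10

10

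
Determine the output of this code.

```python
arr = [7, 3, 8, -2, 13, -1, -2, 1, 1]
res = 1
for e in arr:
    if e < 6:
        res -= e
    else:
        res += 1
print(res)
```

e=7: not <6, res = 1+1 = 2
e=3: <6, res = 2-3 = -1
e=8: not <6, res = (-1)+1 = 0
e=-2: <6, res = 0-(-2) = 2
e=13: not <6, res = 2+1 = 3
e=-1: <6, res = 3-(-1) = 4
e=-2: <6, res = 4-(-2) = 6
e=1: <6, res = 6-1 = 5
e=1: <6, res = 5-1 = 4

4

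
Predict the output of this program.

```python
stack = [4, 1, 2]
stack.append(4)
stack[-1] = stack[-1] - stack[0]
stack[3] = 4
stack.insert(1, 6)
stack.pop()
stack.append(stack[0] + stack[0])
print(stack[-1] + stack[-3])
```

append 4 → [4, 1, 2, 4]
stack[-1] = stack[-1]-stack[0] = 4-4 = 0 → [4, 1, 2, 0]
stack[3] = 4 → [4, 1, 2, 4]
insert 6 at 1 → [4, 6, 1, 2, 4]
pop() removes 4 → [4, 6, 1, 2]
append stack[0]+stack[0] = 4+4 = 8 → [4, 6, 1, 2, 8]
stack[-1]+stack[-3] = 8+1 = 9

9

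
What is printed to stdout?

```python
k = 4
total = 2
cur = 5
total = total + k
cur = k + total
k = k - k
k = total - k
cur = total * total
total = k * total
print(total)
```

total = 2+4 = 6
cur = 4+6 = 10
k = 4-4 = 0
k = 6-0 = 6
cur = 6*6 = 36
total = 6*6 = 36

36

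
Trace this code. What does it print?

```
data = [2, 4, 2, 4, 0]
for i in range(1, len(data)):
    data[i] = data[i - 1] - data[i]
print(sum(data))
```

-20

i=1: data[1] = 2-4 = -2 → [2, -2, 2, 4, 0]
i=2: data[2] = (-2)-2 = -4 → [2, -2, -4, 4, 0]
i=3: data[3] = (-4)-4 = -8 → [2, -2, -4, -8, 0]
i=4: data[4] = (-8)-0 = -8 → [2, -2, -4, -8, -8]
sum = -20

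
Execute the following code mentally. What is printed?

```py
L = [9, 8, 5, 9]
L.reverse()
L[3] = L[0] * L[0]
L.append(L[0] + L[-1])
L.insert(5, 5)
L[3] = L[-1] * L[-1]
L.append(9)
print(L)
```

reverse → [9, 5, 8, 9]
L[3] = L[0]*L[0] = 9*9 = 81 → [9, 5, 8, 81]
append L[0]+L[-1] = 9+81 = 90 → [9, 5, 8, 81, 90]
insert 5 at 5 → [9, 5, 8, 81, 90, 5]
L[3] = L[-1]*L[-1] = 5*5 = 25 → [9, 5, 8, 25, 90, 5]
append 9 → [9, 5, 8, 25, 90, 5, 9]

[9, 5, 8, 25, 90, 5, 9]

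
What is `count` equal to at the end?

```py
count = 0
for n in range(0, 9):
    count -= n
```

-36

n=0: count = 0-0 = 0
n=1: count = 0-1 = -1
n=2: count = (-1)-2 = -3
n=3: count = (-3)-3 = -6
n=4: count = (-6)-4 = -10
n=5: count = (-10)-5 = -15
n=6: count = (-15)-6 = -21
n=7: count = (-21)-7 = -28
n=8: count = (-28)-8 = -36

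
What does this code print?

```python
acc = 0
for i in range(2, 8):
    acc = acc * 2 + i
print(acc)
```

183

i=2: acc = 0*2+2 = 2
i=3: acc = 2*2+3 = 7
i=4: acc = 7*2+4 = 18
i=5: acc = 18*2+5 = 41
i=6: acc = 41*2+6 = 88
i=7: acc = 88*2+7 = 183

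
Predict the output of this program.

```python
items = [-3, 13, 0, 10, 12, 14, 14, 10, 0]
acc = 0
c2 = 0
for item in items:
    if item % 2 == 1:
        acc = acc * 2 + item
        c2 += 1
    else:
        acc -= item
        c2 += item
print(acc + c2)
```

9

item=-3: odd, acc = 0*2+(-3) = -3; c2=1
item=13: odd, acc = (-3)*2+13 = 7; c2=2
item=0: not odd, acc = 7-0 = 7; c2=2
item=10: not odd, acc = 7-10 = -3; c2=12
item=12: not odd, acc = (-3)-12 = -15; c2=24
item=14: not odd, acc = (-15)-14 = -29; c2=38
item=14: not odd, acc = (-29)-14 = -43; c2=52
item=10: not odd, acc = (-43)-10 = -53; c2=62
item=0: not odd, acc = (-53)-0 = -53; c2=62
acc+c2 = (-53)+62 = 9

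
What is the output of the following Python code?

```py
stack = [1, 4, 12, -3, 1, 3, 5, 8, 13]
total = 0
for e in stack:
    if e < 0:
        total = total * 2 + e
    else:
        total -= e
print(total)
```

-67

e=1: not <0, total = 0-1 = -1
e=4: not <0, total = (-1)-4 = -5
e=12: not <0, total = (-5)-12 = -17
e=-3: <0, total = (-17)*2+(-3) = -37
e=1: not <0, total = (-37)-1 = -38
e=3: not <0, total = (-38)-3 = -41
e=5: not <0, total = (-41)-5 = -46
e=8: not <0, total = (-46)-8 = -54
e=13: not <0, total = (-54)-13 = -67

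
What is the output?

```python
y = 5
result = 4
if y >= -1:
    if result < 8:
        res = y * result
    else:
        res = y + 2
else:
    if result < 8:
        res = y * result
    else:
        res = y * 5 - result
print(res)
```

y=5, result=4
y >= -1 is True; result < 8 is True
→ res = y * result = 20

20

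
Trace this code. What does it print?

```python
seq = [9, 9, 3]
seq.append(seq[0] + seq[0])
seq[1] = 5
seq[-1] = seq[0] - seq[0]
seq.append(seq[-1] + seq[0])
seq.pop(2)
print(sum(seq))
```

append seq[0]+seq[0] = 9+9 = 18 → [9, 9, 3, 18]
seq[1] = 5 → [9, 5, 3, 18]
seq[-1] = seq[0]-seq[0] = 9-9 = 0 → [9, 5, 3, 0]
append seq[-1]+seq[0] = 0+9 = 9 → [9, 5, 3, 0, 9]
pop(2) removes 3 → [9, 5, 0, 9]
sum = 23

23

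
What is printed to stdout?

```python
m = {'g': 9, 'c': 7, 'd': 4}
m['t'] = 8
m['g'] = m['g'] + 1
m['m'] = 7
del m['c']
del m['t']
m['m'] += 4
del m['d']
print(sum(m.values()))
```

21

m['t'] = 8 → {'g': 9, 'c': 7, 'd': 4, 't': 8}
m['g'] = m['g']+1 = 10 → {'g': 10, 'c': 7, 'd': 4, 't': 8}
m['m'] = 7 → {'g': 10, 'c': 7, 'd': 4, 't': 8, 'm': 7}
del 'c' → {'g': 10, 'd': 4, 't': 8, 'm': 7}
del 't' → {'g': 10, 'd': 4, 'm': 7}
m['m'] = 7+4 = 11 → {'g': 10, 'd': 4, 'm': 11}
del 'd' → {'g': 10, 'm': 11}
sum of values = 21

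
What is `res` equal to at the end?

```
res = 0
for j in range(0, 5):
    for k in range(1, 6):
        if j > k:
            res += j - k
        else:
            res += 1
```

29

j=0,k=1: not 0>1, res = 0+1 = 1
j=0,k=2: not 0>2, res = 1+1 = 2
j=0,k=3: not 0>3, res = 2+1 = 3
j=0,k=4: not 0>4, res = 3+1 = 4
j=0,k=5: not 0>5, res = 4+1 = 5
j=1,k=1: not 1>1, res = 5+1 = 6
j=1,k=2: not 1>2, res = 6+1 = 7
j=1,k=3: not 1>3, res = 7+1 = 8
j=1,k=4: not 1>4, res = 8+1 = 9
j=1,k=5: not 1>5, res = 9+1 = 10
j=2,k=1: 2>1, res = 10+1 = 11
j=2,k=2: not 2>2, res = 11+1 = 12
j=2,k=3: not 2>3, res = 12+1 = 13
j=2,k=4: not 2>4, res = 13+1 = 14
j=2,k=5: not 2>5, res = 14+1 = 15
j=3,k=1: 3>1, res = 15+2 = 17
j=3,k=2: 3>2, res = 17+1 = 18
j=3,k=3: not 3>3, res = 18+1 = 19
j=3,k=4: not 3>4, res = 19+1 = 20
j=3,k=5: not 3>5, res = 20+1 = 21
j=4,k=1: 4>1, res = 21+3 = 24
j=4,k=2: 4>2, res = 24+2 = 26
j=4,k=3: 4>3, res = 26+1 = 27
j=4,k=4: not 4>4, res = 27+1 = 28
j=4,k=5: not 4>5, res = 28+1 = 29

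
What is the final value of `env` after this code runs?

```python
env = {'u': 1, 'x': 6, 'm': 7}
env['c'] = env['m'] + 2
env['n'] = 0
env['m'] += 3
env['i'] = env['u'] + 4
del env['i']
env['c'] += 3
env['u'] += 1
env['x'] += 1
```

env['c'] = env['m']+2 = 9 → {'u': 1, 'x': 6, 'm': 7, 'c': 9}
env['n'] = 0 → {'u': 1, 'x': 6, 'm': 7, 'c': 9, 'n': 0}
env['m'] = 7+3 = 10 → {'u': 1, 'x': 6, 'm': 10, 'c': 9, 'n': 0}
env['i'] = env['u']+4 = 5 → {'u': 1, 'x': 6, 'm': 10, 'c': 9, 'n': 0, 'i': 5}
del 'i' → {'u': 1, 'x': 6, 'm': 10, 'c': 9, 'n': 0}
env['c'] = 9+3 = 12 → {'u': 1, 'x': 6, 'm': 10, 'c': 12, 'n': 0}
env['u'] = 1+1 = 2 → {'u': 2, 'x': 6, 'm': 10, 'c': 12, 'n': 0}
env['x'] = 6+1 = 7 → {'u': 2, 'x': 7, 'm': 10, 'c': 12, 'n': 0}

{'u': 2, 'x': 7, 'm': 10, 'c': 12, 'n': 0}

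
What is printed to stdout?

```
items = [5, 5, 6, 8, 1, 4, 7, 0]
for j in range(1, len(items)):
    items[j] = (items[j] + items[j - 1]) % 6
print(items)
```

[5, 4, 4, 0, 1, 5, 0, 0]

j=1: items[1] = (5+5)%6 = 4 → [5, 4, 6, 8, 1, 4, 7, 0]
j=2: items[2] = (6+4)%6 = 4 → [5, 4, 4, 8, 1, 4, 7, 0]
j=3: items[3] = (8+4)%6 = 0 → [5, 4, 4, 0, 1, 4, 7, 0]
j=4: items[4] = (1+0)%6 = 1 → [5, 4, 4, 0, 1, 4, 7, 0]
j=5: items[5] = (4+1)%6 = 5 → [5, 4, 4, 0, 1, 5, 7, 0]
j=6: items[6] = (7+5)%6 = 0 → [5, 4, 4, 0, 1, 5, 0, 0]
j=7: items[7] = (0+0)%6 = 0 → [5, 4, 4, 0, 1, 5, 0, 0]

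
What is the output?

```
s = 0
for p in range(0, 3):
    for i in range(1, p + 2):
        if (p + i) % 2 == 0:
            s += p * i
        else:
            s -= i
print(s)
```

-2

p=0,i=1: odd sum, s = 0-1 = -1
p=1,i=1: even sum, s = (-1)+1 = 0
p=1,i=2: odd sum, s = 0-2 = -2
p=2,i=1: odd sum, s = (-2)-1 = -3
p=2,i=2: even sum, s = (-3)+4 = 1
p=2,i=3: odd sum, s = 1-3 = -2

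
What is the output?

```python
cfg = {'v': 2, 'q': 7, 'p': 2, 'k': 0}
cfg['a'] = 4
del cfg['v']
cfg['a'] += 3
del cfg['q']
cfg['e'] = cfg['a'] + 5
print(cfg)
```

{'p': 2, 'k': 0, 'a': 7, 'e': 12}

cfg['a'] = 4 → {'v': 2, 'q': 7, 'p': 2, 'k': 0, 'a': 4}
del 'v' → {'q': 7, 'p': 2, 'k': 0, 'a': 4}
cfg['a'] = 4+3 = 7 → {'q': 7, 'p': 2, 'k': 0, 'a': 7}
del 'q' → {'p': 2, 'k': 0, 'a': 7}
cfg['e'] = cfg['a']+5 = 12 → {'p': 2, 'k': 0, 'a': 7, 'e': 12}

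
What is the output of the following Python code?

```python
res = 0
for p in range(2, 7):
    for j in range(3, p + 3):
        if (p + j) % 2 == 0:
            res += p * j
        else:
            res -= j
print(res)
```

p=2,j=3: odd sum, res = 0-3 = -3
p=2,j=4: even sum, res = (-3)+8 = 5
p=3,j=3: even sum, res = 5+9 = 14
p=3,j=4: odd sum, res = 14-4 = 10
p=3,j=5: even sum, res = 10+15 = 25
p=4,j=3: odd sum, res = 25-3 = 22
p=4,j=4: even sum, res = 22+16 = 38
p=4,j=5: odd sum, res = 38-5 = 33
p=4,j=6: even sum, res = 33+24 = 57
p=5,j=3: even sum, res = 57+15 = 72
p=5,j=4: odd sum, res = 72-4 = 68
p=5,j=5: even sum, res = 68+25 = 93
p=5,j=6: odd sum, res = 93-6 = 87
p=5,j=7: even sum, res = 87+35 = 122
p=6,j=3: odd sum, res = 122-3 = 119
p=6,j=4: even sum, res = 119+24 = 143
p=6,j=5: odd sum, res = 143-5 = 138
p=6,j=6: even sum, res = 138+36 = 174
p=6,j=7: odd sum, res = 174-7 = 167
p=6,j=8: even sum, res = 167+48 = 215

215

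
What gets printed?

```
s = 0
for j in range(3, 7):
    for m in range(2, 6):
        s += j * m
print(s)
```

j=3,m=2: s = 0+6 = 6
j=3,m=3: s = 6+9 = 15
j=3,m=4: s = 15+12 = 27
j=3,m=5: s = 27+15 = 42
j=4,m=2: s = 42+8 = 50
j=4,m=3: s = 50+12 = 62
j=4,m=4: s = 62+16 = 78
j=4,m=5: s = 78+20 = 98
j=5,m=2: s = 98+10 = 108
j=5,m=3: s = 108+15 = 123
j=5,m=4: s = 123+20 = 143
j=5,m=5: s = 143+25 = 168
j=6,m=2: s = 168+12 = 180
j=6,m=3: s = 180+18 = 198
j=6,m=4: s = 198+24 = 222
j=6,m=5: s = 222+30 = 252

252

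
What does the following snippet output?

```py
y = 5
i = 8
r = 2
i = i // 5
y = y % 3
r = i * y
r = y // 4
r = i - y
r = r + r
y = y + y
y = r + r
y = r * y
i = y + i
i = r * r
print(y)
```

8

i = 8//5 = 1
y = 5%3 = 2
r = 1*2 = 2
r = 2//4 = 0
r = 1-2 = -1
r = (-1)+(-1) = -2
y = 2+2 = 4
y = (-2)+(-2) = -4
y = (-2)*(-4) = 8
i = 8+1 = 9
i = (-2)*(-2) = 4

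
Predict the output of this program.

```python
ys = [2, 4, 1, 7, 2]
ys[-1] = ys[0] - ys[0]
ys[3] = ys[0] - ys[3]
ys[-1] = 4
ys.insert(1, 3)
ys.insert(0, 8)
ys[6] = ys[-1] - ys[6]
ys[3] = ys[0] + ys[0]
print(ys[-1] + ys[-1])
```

ys[-1] = ys[0]-ys[0] = 2-2 = 0 → [2, 4, 1, 7, 0]
ys[3] = ys[0]-ys[3] = 2-7 = -5 → [2, 4, 1, -5, 0]
ys[-1] = 4 → [2, 4, 1, -5, 4]
insert 3 at 1 → [2, 3, 4, 1, -5, 4]
insert 8 at 0 → [8, 2, 3, 4, 1, -5, 4]
ys[6] = ys[-1]-ys[6] = 4-4 = 0 → [8, 2, 3, 4, 1, -5, 0]
ys[3] = ys[0]+ys[0] = 8+8 = 16 → [8, 2, 3, 16, 1, -5, 0]
ys[-1]+ys[-1] = 0+0 = 0

0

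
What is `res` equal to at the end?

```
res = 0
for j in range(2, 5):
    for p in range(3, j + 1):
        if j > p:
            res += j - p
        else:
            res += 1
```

3

j=3,p=3: not 3>3, res = 0+1 = 1
j=4,p=3: 4>3, res = 1+1 = 2
j=4,p=4: not 4>4, res = 2+1 = 3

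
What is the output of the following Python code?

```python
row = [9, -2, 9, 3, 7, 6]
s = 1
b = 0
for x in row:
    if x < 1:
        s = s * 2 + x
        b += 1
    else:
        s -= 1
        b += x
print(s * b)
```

-210

x=9: not <1, s = 1-1 = 0; b=9
x=-2: <1, s = 0*2+(-2) = -2; b=10
x=9: not <1, s = (-2)-1 = -3; b=19
x=3: not <1, s = (-3)-1 = -4; b=22
x=7: not <1, s = (-4)-1 = -5; b=29
x=6: not <1, s = (-5)-1 = -6; b=35
s*b = (-6)*35 = -210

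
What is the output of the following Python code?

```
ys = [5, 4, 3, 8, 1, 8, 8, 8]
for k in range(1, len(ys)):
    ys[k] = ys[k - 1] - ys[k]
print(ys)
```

k=1: ys[1] = 5-4 = 1 → [5, 1, 3, 8, 1, 8, 8, 8]
k=2: ys[2] = 1-3 = -2 → [5, 1, -2, 8, 1, 8, 8, 8]
k=3: ys[3] = (-2)-8 = -10 → [5, 1, -2, -10, 1, 8, 8, 8]
k=4: ys[4] = (-10)-1 = -11 → [5, 1, -2, -10, -11, 8, 8, 8]
k=5: ys[5] = (-11)-8 = -19 → [5, 1, -2, -10, -11, -19, 8, 8]
k=6: ys[6] = (-19)-8 = -27 → [5, 1, -2, -10, -11, -19, -27, 8]
k=7: ys[7] = (-27)-8 = -35 → [5, 1, -2, -10, -11, -19, -27, -35]

[5, 1, -2, -10, -11, -19, -27, -35]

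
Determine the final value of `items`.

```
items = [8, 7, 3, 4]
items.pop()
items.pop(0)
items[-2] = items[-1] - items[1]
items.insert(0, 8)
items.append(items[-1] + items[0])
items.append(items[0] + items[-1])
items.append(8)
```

[8, 0, 3, 11, 19, 8]

pop() removes 4 → [8, 7, 3]
pop(0) removes 8 → [7, 3]
items[-2] = items[-1]-items[1] = 3-3 = 0 → [0, 3]
insert 8 at 0 → [8, 0, 3]
append items[-1]+items[0] = 3+8 = 11 → [8, 0, 3, 11]
append items[0]+items[-1] = 8+11 = 19 → [8, 0, 3, 11, 19]
append 8 → [8, 0, 3, 11, 19, 8]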